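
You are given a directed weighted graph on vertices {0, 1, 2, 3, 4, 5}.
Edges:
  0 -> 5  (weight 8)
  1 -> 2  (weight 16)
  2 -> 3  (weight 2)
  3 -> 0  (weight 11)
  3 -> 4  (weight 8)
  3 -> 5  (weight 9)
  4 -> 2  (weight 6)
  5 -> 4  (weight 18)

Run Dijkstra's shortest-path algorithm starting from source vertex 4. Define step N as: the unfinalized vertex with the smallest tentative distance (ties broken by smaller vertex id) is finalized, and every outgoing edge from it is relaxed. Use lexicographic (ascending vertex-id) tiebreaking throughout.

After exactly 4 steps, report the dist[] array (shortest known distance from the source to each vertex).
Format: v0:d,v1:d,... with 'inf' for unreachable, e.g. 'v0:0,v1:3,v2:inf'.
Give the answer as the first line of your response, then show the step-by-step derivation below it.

v0:19,v1:inf,v2:6,v3:8,v4:0,v5:17

step 1: dist = v0:inf,v1:inf,v2:6,v3:inf,v4:0,v5:inf
step 2: dist = v0:inf,v1:inf,v2:6,v3:8,v4:0,v5:inf
step 3: dist = v0:19,v1:inf,v2:6,v3:8,v4:0,v5:17
step 4: dist = v0:19,v1:inf,v2:6,v3:8,v4:0,v5:17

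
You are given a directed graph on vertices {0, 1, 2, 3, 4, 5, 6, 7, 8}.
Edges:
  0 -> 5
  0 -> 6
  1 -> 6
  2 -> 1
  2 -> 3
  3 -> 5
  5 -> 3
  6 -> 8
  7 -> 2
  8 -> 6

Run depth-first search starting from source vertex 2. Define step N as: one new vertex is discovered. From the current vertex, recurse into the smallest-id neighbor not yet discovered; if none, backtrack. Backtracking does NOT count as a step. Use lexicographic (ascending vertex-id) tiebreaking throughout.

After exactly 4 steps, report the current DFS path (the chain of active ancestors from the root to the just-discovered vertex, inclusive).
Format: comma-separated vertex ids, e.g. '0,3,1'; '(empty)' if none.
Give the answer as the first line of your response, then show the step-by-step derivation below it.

2,1,6,8

step 1: discover 2; path=2; order=2
step 2: discover 1; path=2>1; order=2,1
step 3: discover 6; path=2>1>6; order=2,1,6
step 4: discover 8; path=2>1>6>8; order=2,1,6,8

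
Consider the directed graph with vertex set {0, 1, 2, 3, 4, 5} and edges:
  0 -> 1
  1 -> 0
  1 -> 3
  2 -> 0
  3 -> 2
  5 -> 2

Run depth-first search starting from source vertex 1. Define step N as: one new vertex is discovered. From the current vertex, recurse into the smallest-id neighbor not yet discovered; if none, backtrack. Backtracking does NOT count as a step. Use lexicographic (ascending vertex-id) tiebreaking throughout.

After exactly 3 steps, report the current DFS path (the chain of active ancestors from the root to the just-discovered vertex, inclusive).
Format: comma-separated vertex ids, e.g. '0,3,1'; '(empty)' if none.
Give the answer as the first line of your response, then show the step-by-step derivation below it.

1,3

step 1: discover 1; path=1; order=1
step 2: discover 0; path=1>0; order=1,0
step 3: discover 3; path=1>3; order=1,0,3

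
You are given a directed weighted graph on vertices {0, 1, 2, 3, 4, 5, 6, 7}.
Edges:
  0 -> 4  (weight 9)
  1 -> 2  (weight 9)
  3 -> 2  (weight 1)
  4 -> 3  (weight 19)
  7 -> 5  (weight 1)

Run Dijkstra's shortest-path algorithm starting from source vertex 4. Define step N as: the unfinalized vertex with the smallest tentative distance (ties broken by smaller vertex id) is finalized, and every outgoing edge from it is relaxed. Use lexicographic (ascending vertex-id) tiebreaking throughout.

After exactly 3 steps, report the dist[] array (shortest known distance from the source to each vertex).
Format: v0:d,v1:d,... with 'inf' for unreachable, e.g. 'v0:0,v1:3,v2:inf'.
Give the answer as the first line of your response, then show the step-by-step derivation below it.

v0:inf,v1:inf,v2:20,v3:19,v4:0,v5:inf,v6:inf,v7:inf

step 1: dist = v0:inf,v1:inf,v2:inf,v3:19,v4:0,v5:inf,v6:inf,v7:inf
step 2: dist = v0:inf,v1:inf,v2:20,v3:19,v4:0,v5:inf,v6:inf,v7:inf
step 3: dist = v0:inf,v1:inf,v2:20,v3:19,v4:0,v5:inf,v6:inf,v7:inf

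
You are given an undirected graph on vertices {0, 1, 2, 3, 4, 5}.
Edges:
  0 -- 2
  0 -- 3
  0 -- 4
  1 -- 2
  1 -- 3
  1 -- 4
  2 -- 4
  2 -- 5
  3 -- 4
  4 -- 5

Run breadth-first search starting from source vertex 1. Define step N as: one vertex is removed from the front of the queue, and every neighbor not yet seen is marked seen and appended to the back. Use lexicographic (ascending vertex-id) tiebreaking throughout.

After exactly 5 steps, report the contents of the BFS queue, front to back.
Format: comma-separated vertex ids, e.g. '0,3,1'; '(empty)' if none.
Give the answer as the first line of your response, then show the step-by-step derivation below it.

5

step 1: dequeue 1; queue=[2,3,4]; order=1
step 2: dequeue 2; queue=[3,4,0,5]; order=1,2
step 3: dequeue 3; queue=[4,0,5]; order=1,2,3
step 4: dequeue 4; queue=[0,5]; order=1,2,3,4
step 5: dequeue 0; queue=[5]; order=1,2,3,4,0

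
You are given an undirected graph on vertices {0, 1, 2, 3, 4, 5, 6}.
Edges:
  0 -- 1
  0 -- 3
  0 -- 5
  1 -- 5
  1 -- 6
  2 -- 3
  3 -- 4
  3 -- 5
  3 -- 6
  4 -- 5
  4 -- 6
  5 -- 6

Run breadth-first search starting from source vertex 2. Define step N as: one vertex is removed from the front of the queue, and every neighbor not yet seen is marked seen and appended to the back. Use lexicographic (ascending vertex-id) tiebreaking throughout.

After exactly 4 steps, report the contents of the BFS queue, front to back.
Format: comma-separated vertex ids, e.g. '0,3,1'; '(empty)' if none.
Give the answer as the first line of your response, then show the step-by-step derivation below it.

5,6,1

step 1: dequeue 2; queue=[3]; order=2
step 2: dequeue 3; queue=[0,4,5,6]; order=2,3
step 3: dequeue 0; queue=[4,5,6,1]; order=2,3,0
step 4: dequeue 4; queue=[5,6,1]; order=2,3,0,4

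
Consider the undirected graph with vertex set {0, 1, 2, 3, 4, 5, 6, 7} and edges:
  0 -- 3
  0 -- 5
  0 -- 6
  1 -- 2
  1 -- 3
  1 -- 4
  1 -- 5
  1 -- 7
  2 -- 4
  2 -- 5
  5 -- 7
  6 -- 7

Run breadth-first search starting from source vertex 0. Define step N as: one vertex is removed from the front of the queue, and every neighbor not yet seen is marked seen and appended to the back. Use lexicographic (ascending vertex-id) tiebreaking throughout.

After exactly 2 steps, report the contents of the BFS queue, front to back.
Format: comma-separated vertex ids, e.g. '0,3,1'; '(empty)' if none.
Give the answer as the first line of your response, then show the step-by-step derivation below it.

5,6,1

step 1: dequeue 0; queue=[3,5,6]; order=0
step 2: dequeue 3; queue=[5,6,1]; order=0,3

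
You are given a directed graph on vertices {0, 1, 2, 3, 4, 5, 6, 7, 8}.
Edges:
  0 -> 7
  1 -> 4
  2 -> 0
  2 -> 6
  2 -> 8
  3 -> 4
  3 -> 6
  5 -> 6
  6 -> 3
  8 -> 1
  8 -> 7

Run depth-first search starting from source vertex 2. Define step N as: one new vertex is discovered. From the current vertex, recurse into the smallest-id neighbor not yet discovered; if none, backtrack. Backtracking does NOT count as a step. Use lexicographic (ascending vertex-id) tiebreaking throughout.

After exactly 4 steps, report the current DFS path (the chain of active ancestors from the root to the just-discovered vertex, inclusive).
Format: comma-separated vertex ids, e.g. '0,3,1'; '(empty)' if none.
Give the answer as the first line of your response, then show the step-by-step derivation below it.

2,6

step 1: discover 2; path=2; order=2
step 2: discover 0; path=2>0; order=2,0
step 3: discover 7; path=2>0>7; order=2,0,7
step 4: discover 6; path=2>6; order=2,0,7,6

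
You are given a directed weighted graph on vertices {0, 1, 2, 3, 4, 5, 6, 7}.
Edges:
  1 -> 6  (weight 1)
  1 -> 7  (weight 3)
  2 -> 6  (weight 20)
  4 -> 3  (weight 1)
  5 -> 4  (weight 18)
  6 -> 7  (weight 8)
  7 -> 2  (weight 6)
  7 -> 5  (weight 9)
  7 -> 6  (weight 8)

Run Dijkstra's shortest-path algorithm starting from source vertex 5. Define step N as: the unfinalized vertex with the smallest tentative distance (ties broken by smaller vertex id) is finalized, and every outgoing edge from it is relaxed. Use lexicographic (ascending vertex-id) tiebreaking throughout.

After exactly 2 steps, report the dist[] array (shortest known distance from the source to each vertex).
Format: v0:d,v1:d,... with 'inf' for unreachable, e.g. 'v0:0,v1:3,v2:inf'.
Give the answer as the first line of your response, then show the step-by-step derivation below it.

v0:inf,v1:inf,v2:inf,v3:19,v4:18,v5:0,v6:inf,v7:inf

step 1: dist = v0:inf,v1:inf,v2:inf,v3:inf,v4:18,v5:0,v6:inf,v7:inf
step 2: dist = v0:inf,v1:inf,v2:inf,v3:19,v4:18,v5:0,v6:inf,v7:inf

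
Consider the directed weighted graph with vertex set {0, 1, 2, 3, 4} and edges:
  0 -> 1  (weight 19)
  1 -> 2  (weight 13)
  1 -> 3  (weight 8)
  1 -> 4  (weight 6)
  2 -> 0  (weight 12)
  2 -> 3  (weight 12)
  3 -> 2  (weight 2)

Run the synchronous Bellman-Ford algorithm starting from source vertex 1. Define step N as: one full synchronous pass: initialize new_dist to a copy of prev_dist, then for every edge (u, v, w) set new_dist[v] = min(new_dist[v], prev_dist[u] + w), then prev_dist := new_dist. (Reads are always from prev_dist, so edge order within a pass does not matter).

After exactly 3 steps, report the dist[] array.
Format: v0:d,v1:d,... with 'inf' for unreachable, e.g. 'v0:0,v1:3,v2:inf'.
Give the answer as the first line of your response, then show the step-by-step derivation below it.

v0:22,v1:0,v2:10,v3:8,v4:6

step 1: dist = v0:inf,v1:0,v2:13,v3:8,v4:6
step 2: dist = v0:25,v1:0,v2:10,v3:8,v4:6
step 3: dist = v0:22,v1:0,v2:10,v3:8,v4:6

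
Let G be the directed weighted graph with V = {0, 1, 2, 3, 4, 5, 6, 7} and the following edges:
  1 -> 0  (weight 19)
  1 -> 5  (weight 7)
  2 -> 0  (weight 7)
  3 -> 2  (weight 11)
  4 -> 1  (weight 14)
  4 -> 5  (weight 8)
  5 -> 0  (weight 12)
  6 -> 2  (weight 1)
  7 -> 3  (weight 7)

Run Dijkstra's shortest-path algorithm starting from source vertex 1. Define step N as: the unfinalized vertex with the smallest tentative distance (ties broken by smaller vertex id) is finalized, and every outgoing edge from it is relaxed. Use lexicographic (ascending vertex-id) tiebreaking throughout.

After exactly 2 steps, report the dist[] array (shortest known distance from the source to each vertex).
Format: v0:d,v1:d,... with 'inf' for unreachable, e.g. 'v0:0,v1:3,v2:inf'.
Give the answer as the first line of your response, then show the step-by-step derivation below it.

v0:19,v1:0,v2:inf,v3:inf,v4:inf,v5:7,v6:inf,v7:inf

step 1: dist = v0:19,v1:0,v2:inf,v3:inf,v4:inf,v5:7,v6:inf,v7:inf
step 2: dist = v0:19,v1:0,v2:inf,v3:inf,v4:inf,v5:7,v6:inf,v7:inf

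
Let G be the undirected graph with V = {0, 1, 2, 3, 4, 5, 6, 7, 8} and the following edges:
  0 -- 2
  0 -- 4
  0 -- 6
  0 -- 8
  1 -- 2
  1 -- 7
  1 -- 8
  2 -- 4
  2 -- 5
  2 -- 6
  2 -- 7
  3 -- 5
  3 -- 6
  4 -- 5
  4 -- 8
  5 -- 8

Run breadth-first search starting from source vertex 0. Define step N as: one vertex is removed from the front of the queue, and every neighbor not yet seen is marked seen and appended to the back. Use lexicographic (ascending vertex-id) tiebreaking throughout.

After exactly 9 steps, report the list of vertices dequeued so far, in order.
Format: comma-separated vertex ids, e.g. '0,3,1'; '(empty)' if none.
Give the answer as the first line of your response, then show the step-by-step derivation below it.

0,2,4,6,8,1,5,7,3

step 1: dequeue 0; queue=[2,4,6,8]; order=0
step 2: dequeue 2; queue=[4,6,8,1,5,7]; order=0,2
step 3: dequeue 4; queue=[6,8,1,5,7]; order=0,2,4
step 4: dequeue 6; queue=[8,1,5,7,3]; order=0,2,4,6
step 5: dequeue 8; queue=[1,5,7,3]; order=0,2,4,6,8
step 6: dequeue 1; queue=[5,7,3]; order=0,2,4,6,8,1
step 7: dequeue 5; queue=[7,3]; order=0,2,4,6,8,1,5
step 8: dequeue 7; queue=[3]; order=0,2,4,6,8,1,5,7
step 9: dequeue 3; queue=[(empty)]; order=0,2,4,6,8,1,5,7,3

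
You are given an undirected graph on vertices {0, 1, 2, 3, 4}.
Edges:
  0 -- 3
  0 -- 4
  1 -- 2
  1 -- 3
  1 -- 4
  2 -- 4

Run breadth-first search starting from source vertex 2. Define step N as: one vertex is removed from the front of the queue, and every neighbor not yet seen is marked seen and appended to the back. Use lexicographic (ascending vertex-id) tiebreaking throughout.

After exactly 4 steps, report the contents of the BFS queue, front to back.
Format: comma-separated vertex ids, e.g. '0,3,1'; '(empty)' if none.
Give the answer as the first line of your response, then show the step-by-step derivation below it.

0

step 1: dequeue 2; queue=[1,4]; order=2
step 2: dequeue 1; queue=[4,3]; order=2,1
step 3: dequeue 4; queue=[3,0]; order=2,1,4
step 4: dequeue 3; queue=[0]; order=2,1,4,3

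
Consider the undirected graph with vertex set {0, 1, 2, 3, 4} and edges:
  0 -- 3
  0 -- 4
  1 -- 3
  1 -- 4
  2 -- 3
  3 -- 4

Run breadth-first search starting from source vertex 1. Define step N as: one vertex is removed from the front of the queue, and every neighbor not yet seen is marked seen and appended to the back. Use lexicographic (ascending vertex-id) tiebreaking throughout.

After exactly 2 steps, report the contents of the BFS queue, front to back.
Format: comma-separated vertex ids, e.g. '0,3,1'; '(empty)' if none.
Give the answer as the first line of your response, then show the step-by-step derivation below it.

4,0,2

step 1: dequeue 1; queue=[3,4]; order=1
step 2: dequeue 3; queue=[4,0,2]; order=1,3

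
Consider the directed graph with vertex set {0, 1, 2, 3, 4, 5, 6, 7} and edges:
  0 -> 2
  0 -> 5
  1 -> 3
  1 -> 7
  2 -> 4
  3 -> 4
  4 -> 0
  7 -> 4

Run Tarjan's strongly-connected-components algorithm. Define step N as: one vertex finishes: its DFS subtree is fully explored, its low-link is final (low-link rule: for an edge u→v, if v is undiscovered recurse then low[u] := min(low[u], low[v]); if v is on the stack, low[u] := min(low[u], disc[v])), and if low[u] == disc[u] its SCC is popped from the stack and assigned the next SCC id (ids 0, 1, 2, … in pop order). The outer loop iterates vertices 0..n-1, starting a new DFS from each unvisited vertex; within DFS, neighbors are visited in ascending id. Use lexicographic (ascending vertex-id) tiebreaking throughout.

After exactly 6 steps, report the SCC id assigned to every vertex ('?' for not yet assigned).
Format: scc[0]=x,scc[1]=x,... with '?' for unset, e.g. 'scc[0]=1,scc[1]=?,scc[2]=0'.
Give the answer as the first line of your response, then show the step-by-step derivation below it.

scc[0]=1,scc[1]=?,scc[2]=1,scc[3]=2,scc[4]=1,scc[5]=0,scc[6]=?,scc[7]=3

step 1: low=(low[0]=0,low[1]=?,low[2]=1,low[3]=?,low[4]=0,low[5]=?,low[6]=?,low[7]=?); scc=(scc[0]=?,scc[1]=?,scc[2]=?,scc[3]=?,scc[4]=?,scc[5]=?,scc[6]=?,scc[7]=?)
step 2: low=(low[0]=0,low[1]=?,low[2]=0,low[3]=?,low[4]=0,low[5]=?,low[6]=?,low[7]=?); scc=(scc[0]=?,scc[1]=?,scc[2]=?,scc[3]=?,scc[4]=?,scc[5]=?,scc[6]=?,scc[7]=?)
step 3: low=(low[0]=0,low[1]=?,low[2]=0,low[3]=?,low[4]=0,low[5]=3,low[6]=?,low[7]=?); scc=(scc[0]=?,scc[1]=?,scc[2]=?,scc[3]=?,scc[4]=?,scc[5]=0,scc[6]=?,scc[7]=?)
step 4: low=(low[0]=0,low[1]=?,low[2]=0,low[3]=?,low[4]=0,low[5]=3,low[6]=?,low[7]=?); scc=(scc[0]=1,scc[1]=?,scc[2]=1,scc[3]=?,scc[4]=1,scc[5]=0,scc[6]=?,scc[7]=?)
step 5: low=(low[0]=0,low[1]=4,low[2]=0,low[3]=5,low[4]=0,low[5]=3,low[6]=?,low[7]=?); scc=(scc[0]=1,scc[1]=?,scc[2]=1,scc[3]=2,scc[4]=1,scc[5]=0,scc[6]=?,scc[7]=?)
step 6: low=(low[0]=0,low[1]=4,low[2]=0,low[3]=5,low[4]=0,low[5]=3,low[6]=?,low[7]=6); scc=(scc[0]=1,scc[1]=?,scc[2]=1,scc[3]=2,scc[4]=1,scc[5]=0,scc[6]=?,scc[7]=3)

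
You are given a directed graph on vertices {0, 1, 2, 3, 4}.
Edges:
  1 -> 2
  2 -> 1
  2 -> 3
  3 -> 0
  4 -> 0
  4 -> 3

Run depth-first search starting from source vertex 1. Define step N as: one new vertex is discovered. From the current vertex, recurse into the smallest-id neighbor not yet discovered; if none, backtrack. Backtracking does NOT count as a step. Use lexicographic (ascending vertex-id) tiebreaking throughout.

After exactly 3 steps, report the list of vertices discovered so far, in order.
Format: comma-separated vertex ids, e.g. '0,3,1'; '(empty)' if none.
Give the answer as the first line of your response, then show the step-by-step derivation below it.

1,2,3

step 1: discover 1; path=1; order=1
step 2: discover 2; path=1>2; order=1,2
step 3: discover 3; path=1>2>3; order=1,2,3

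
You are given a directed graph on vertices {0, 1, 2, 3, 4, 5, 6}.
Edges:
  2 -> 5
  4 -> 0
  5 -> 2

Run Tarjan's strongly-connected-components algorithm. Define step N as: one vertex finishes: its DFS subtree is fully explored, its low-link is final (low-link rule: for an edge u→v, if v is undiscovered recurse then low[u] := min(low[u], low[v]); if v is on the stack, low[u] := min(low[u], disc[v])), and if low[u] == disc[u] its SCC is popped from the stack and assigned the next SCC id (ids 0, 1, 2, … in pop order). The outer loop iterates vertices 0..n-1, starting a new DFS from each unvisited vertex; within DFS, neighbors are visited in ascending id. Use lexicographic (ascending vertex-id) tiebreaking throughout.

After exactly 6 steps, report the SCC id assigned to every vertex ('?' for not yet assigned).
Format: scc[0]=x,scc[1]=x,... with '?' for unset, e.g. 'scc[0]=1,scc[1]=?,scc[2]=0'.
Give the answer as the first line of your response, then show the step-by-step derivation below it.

scc[0]=0,scc[1]=1,scc[2]=2,scc[3]=3,scc[4]=4,scc[5]=2,scc[6]=?

step 1: low=(low[0]=0,low[1]=?,low[2]=?,low[3]=?,low[4]=?,low[5]=?,low[6]=?); scc=(scc[0]=0,scc[1]=?,scc[2]=?,scc[3]=?,scc[4]=?,scc[5]=?,scc[6]=?)
step 2: low=(low[0]=0,low[1]=1,low[2]=?,low[3]=?,low[4]=?,low[5]=?,low[6]=?); scc=(scc[0]=0,scc[1]=1,scc[2]=?,scc[3]=?,scc[4]=?,scc[5]=?,scc[6]=?)
step 3: low=(low[0]=0,low[1]=1,low[2]=2,low[3]=?,low[4]=?,low[5]=2,low[6]=?); scc=(scc[0]=0,scc[1]=1,scc[2]=?,scc[3]=?,scc[4]=?,scc[5]=?,scc[6]=?)
step 4: low=(low[0]=0,low[1]=1,low[2]=2,low[3]=?,low[4]=?,low[5]=2,low[6]=?); scc=(scc[0]=0,scc[1]=1,scc[2]=2,scc[3]=?,scc[4]=?,scc[5]=2,scc[6]=?)
step 5: low=(low[0]=0,low[1]=1,low[2]=2,low[3]=4,low[4]=?,low[5]=2,low[6]=?); scc=(scc[0]=0,scc[1]=1,scc[2]=2,scc[3]=3,scc[4]=?,scc[5]=2,scc[6]=?)
step 6: low=(low[0]=0,low[1]=1,low[2]=2,low[3]=4,low[4]=5,low[5]=2,low[6]=?); scc=(scc[0]=0,scc[1]=1,scc[2]=2,scc[3]=3,scc[4]=4,scc[5]=2,scc[6]=?)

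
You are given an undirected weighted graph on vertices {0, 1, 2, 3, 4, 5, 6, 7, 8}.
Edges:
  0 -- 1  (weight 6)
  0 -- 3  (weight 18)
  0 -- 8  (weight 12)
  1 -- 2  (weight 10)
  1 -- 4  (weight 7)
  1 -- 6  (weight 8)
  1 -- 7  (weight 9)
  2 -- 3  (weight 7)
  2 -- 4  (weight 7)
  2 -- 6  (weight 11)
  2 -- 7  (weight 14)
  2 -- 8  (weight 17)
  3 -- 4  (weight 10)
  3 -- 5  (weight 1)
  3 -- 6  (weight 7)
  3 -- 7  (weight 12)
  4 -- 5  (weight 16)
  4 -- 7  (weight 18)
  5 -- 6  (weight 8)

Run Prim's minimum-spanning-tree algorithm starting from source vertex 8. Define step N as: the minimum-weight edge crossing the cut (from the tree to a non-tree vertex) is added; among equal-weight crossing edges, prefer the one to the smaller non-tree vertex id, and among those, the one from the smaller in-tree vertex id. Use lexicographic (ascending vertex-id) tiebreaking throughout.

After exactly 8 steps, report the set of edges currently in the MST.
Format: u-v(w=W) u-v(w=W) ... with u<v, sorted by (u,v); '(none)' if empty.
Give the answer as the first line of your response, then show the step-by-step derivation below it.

0-1(w=6) 0-8(w=12) 1-4(w=7) 1-7(w=9) 2-3(w=7) 2-4(w=7) 3-5(w=1) 3-6(w=7)

step 1: add edge 0-8 (w=12); MST = {0-8(w=12)}
step 2: add edge 0-1 (w=6); MST = {0-1(w=6) 0-8(w=12)}
step 3: add edge 1-4 (w=7); MST = {0-1(w=6) 0-8(w=12) 1-4(w=7)}
step 4: add edge 2-4 (w=7); MST = {0-1(w=6) 0-8(w=12) 1-4(w=7) 2-4(w=7)}
step 5: add edge 2-3 (w=7); MST = {0-1(w=6) 0-8(w=12) 1-4(w=7) 2-3(w=7) 2-4(w=7)}
step 6: add edge 3-5 (w=1); MST = {0-1(w=6) 0-8(w=12) 1-4(w=7) 2-3(w=7) 2-4(w=7) 3-5(w=1)}
step 7: add edge 3-6 (w=7); MST = {0-1(w=6) 0-8(w=12) 1-4(w=7) 2-3(w=7) 2-4(w=7) 3-5(w=1) 3-6(w=7)}
step 8: add edge 1-7 (w=9); MST = {0-1(w=6) 0-8(w=12) 1-4(w=7) 1-7(w=9) 2-3(w=7) 2-4(w=7) 3-5(w=1) 3-6(w=7)}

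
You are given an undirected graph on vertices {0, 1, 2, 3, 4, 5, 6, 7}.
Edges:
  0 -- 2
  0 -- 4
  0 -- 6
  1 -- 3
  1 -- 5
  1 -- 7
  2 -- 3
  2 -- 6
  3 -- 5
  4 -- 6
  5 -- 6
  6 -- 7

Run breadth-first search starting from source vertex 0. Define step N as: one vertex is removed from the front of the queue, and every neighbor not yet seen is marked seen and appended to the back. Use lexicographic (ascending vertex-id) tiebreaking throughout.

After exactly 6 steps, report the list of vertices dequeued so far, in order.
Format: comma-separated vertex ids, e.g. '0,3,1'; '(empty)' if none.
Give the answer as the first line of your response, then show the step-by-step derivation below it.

0,2,4,6,3,5

step 1: dequeue 0; queue=[2,4,6]; order=0
step 2: dequeue 2; queue=[4,6,3]; order=0,2
step 3: dequeue 4; queue=[6,3]; order=0,2,4
step 4: dequeue 6; queue=[3,5,7]; order=0,2,4,6
step 5: dequeue 3; queue=[5,7,1]; order=0,2,4,6,3
step 6: dequeue 5; queue=[7,1]; order=0,2,4,6,3,5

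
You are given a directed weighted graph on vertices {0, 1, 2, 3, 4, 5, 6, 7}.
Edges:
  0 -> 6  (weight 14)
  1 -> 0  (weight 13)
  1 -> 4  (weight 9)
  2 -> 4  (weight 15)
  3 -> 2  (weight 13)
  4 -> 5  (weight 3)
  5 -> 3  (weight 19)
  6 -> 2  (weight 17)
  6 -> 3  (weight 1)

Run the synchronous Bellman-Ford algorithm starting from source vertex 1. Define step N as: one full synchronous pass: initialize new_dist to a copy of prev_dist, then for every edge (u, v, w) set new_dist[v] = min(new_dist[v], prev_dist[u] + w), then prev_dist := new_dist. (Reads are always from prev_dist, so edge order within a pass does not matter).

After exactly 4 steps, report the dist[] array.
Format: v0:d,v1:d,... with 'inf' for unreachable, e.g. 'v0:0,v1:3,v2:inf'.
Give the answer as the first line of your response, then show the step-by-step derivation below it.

v0:13,v1:0,v2:41,v3:28,v4:9,v5:12,v6:27,v7:inf

step 1: dist = v0:13,v1:0,v2:inf,v3:inf,v4:9,v5:inf,v6:inf,v7:inf
step 2: dist = v0:13,v1:0,v2:inf,v3:inf,v4:9,v5:12,v6:27,v7:inf
step 3: dist = v0:13,v1:0,v2:44,v3:28,v4:9,v5:12,v6:27,v7:inf
step 4: dist = v0:13,v1:0,v2:41,v3:28,v4:9,v5:12,v6:27,v7:inf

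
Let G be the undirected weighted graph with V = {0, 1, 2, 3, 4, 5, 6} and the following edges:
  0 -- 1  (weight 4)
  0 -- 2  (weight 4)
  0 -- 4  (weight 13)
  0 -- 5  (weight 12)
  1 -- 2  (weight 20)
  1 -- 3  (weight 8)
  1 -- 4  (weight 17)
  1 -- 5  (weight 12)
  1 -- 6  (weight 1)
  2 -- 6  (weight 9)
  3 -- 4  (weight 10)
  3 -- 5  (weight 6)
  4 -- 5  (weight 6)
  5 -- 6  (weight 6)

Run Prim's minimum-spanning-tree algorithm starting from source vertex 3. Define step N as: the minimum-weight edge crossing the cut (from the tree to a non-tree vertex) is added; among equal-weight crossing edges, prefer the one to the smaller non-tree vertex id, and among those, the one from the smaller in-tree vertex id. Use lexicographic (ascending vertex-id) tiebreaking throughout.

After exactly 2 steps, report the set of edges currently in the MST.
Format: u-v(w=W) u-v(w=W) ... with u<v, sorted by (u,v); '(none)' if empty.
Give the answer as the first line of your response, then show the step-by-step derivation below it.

3-5(w=6) 4-5(w=6)

step 1: add edge 3-5 (w=6); MST = {3-5(w=6)}
step 2: add edge 4-5 (w=6); MST = {3-5(w=6) 4-5(w=6)}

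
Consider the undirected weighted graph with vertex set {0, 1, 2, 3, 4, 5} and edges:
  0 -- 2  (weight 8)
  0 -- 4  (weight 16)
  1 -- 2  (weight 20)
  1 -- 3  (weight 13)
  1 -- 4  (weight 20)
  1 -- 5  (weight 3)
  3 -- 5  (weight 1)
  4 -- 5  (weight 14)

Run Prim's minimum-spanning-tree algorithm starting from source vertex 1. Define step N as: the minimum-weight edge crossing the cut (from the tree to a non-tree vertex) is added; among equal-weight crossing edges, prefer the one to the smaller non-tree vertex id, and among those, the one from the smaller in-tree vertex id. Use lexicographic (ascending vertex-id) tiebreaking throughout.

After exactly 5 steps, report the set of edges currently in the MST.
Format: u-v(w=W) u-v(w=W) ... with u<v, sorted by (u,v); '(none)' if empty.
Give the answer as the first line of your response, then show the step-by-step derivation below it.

0-2(w=8) 0-4(w=16) 1-5(w=3) 3-5(w=1) 4-5(w=14)

step 1: add edge 1-5 (w=3); MST = {1-5(w=3)}
step 2: add edge 3-5 (w=1); MST = {1-5(w=3) 3-5(w=1)}
step 3: add edge 4-5 (w=14); MST = {1-5(w=3) 3-5(w=1) 4-5(w=14)}
step 4: add edge 0-4 (w=16); MST = {0-4(w=16) 1-5(w=3) 3-5(w=1) 4-5(w=14)}
step 5: add edge 0-2 (w=8); MST = {0-2(w=8) 0-4(w=16) 1-5(w=3) 3-5(w=1) 4-5(w=14)}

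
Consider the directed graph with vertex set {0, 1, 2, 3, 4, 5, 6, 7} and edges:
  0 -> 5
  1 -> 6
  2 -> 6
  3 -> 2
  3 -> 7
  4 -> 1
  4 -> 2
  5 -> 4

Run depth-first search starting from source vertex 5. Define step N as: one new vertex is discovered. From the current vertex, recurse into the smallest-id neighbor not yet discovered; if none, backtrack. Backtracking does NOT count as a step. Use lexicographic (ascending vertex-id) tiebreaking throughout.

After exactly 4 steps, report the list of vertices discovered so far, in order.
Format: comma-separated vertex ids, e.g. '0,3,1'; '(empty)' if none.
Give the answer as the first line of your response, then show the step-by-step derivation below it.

5,4,1,6

step 1: discover 5; path=5; order=5
step 2: discover 4; path=5>4; order=5,4
step 3: discover 1; path=5>4>1; order=5,4,1
step 4: discover 6; path=5>4>1>6; order=5,4,1,6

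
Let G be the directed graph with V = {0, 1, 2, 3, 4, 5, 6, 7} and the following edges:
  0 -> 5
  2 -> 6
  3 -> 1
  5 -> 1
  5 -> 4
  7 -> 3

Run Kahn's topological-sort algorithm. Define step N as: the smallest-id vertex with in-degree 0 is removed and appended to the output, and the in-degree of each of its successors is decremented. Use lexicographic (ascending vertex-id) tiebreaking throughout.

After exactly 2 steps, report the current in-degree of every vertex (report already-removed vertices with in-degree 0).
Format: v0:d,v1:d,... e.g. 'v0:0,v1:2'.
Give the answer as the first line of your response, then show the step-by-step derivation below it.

v0:0,v1:2,v2:0,v3:1,v4:1,v5:0,v6:0,v7:0

step 1: output 0; order=[0]; indeg=(0,2,0,1,1,0,1,0)
step 2: output 2; order=[0,2]; indeg=(0,2,0,1,1,0,0,0)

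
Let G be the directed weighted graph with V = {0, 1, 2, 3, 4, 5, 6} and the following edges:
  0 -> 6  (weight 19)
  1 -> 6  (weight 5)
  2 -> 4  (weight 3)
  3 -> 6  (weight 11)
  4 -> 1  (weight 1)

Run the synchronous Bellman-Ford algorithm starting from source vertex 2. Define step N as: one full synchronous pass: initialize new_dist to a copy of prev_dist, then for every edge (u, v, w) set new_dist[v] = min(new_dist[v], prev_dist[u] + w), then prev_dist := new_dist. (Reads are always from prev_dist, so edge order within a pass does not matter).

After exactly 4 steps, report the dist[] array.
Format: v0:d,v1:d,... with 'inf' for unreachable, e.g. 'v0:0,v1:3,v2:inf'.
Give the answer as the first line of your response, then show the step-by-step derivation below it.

v0:inf,v1:4,v2:0,v3:inf,v4:3,v5:inf,v6:9

step 1: dist = v0:inf,v1:inf,v2:0,v3:inf,v4:3,v5:inf,v6:inf
step 2: dist = v0:inf,v1:4,v2:0,v3:inf,v4:3,v5:inf,v6:inf
step 3: dist = v0:inf,v1:4,v2:0,v3:inf,v4:3,v5:inf,v6:9
step 4: dist = v0:inf,v1:4,v2:0,v3:inf,v4:3,v5:inf,v6:9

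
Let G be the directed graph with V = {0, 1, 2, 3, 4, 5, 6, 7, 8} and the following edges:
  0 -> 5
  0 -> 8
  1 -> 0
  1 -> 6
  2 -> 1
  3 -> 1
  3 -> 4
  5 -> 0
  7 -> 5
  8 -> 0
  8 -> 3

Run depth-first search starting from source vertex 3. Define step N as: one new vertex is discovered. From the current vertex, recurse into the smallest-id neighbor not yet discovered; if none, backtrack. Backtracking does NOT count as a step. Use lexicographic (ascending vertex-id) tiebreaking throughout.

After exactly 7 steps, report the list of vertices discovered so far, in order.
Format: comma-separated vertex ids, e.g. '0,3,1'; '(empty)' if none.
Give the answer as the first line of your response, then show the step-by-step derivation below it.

3,1,0,5,8,6,4

step 1: discover 3; path=3; order=3
step 2: discover 1; path=3>1; order=3,1
step 3: discover 0; path=3>1>0; order=3,1,0
step 4: discover 5; path=3>1>0>5; order=3,1,0,5
step 5: discover 8; path=3>1>0>8; order=3,1,0,5,8
step 6: discover 6; path=3>1>6; order=3,1,0,5,8,6
step 7: discover 4; path=3>4; order=3,1,0,5,8,6,4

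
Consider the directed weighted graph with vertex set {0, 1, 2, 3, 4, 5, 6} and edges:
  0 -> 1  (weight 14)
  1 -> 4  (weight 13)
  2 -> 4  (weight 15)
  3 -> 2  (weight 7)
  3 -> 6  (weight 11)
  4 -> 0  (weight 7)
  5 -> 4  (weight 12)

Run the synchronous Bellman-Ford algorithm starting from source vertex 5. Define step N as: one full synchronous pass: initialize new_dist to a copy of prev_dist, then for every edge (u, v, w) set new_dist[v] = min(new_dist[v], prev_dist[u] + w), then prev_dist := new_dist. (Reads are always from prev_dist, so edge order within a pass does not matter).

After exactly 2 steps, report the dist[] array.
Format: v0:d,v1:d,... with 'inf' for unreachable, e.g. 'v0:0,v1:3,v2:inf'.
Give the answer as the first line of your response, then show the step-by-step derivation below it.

v0:19,v1:inf,v2:inf,v3:inf,v4:12,v5:0,v6:inf

step 1: dist = v0:inf,v1:inf,v2:inf,v3:inf,v4:12,v5:0,v6:inf
step 2: dist = v0:19,v1:inf,v2:inf,v3:inf,v4:12,v5:0,v6:inf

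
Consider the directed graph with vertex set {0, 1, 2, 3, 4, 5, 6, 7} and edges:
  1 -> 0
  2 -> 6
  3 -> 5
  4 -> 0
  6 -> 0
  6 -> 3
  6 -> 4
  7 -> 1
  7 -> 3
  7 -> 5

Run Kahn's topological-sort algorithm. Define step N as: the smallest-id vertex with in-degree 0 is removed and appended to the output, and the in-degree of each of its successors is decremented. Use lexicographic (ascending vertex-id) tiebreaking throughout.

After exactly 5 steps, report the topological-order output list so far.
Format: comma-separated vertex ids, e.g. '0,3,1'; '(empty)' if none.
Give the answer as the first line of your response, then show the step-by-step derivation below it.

2,6,4,7,1

step 1: output 2; order=[2]; indeg=(3,1,0,2,1,2,0,0)
step 2: output 6; order=[2,6]; indeg=(2,1,0,1,0,2,0,0)
step 3: output 4; order=[2,6,4]; indeg=(1,1,0,1,0,2,0,0)
step 4: output 7; order=[2,6,4,7]; indeg=(1,0,0,0,0,1,0,0)
step 5: output 1; order=[2,6,4,7,1]; indeg=(0,0,0,0,0,1,0,0)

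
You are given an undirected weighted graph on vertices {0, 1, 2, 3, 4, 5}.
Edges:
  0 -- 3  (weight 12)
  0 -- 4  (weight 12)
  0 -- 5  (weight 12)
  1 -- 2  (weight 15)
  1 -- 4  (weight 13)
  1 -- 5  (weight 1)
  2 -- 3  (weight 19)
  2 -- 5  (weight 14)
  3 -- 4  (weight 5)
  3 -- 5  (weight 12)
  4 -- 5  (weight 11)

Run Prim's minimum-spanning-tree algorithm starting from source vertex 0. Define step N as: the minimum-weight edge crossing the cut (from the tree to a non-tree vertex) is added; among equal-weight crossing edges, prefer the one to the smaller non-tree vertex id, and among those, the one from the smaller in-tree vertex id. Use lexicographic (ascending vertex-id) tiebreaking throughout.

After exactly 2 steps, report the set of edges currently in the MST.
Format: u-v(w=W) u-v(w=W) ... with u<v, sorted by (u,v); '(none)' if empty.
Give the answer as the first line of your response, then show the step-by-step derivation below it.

0-3(w=12) 3-4(w=5)

step 1: add edge 0-3 (w=12); MST = {0-3(w=12)}
step 2: add edge 3-4 (w=5); MST = {0-3(w=12) 3-4(w=5)}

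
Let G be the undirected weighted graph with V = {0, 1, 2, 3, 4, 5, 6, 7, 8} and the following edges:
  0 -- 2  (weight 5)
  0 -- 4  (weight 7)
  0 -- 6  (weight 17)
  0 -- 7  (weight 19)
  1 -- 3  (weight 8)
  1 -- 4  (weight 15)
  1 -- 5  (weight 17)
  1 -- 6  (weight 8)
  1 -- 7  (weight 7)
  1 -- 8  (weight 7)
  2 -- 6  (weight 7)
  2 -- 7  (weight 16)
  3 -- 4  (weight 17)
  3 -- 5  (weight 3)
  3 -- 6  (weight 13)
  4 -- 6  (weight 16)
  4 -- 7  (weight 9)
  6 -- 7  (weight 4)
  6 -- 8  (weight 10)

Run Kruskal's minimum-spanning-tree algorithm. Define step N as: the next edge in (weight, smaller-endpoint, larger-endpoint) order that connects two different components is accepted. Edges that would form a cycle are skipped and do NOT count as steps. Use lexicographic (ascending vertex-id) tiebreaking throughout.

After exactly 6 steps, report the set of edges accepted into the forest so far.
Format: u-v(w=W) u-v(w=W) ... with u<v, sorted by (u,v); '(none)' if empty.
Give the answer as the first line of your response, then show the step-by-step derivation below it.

0-2(w=5) 0-4(w=7) 1-7(w=7) 1-8(w=7) 3-5(w=3) 6-7(w=4)

step 1: add edge 3-5 (w=3); MST = {3-5(w=3)}
step 2: add edge 6-7 (w=4); MST = {3-5(w=3) 6-7(w=4)}
step 3: add edge 0-2 (w=5); MST = {0-2(w=5) 3-5(w=3) 6-7(w=4)}
step 4: add edge 0-4 (w=7); MST = {0-2(w=5) 0-4(w=7) 3-5(w=3) 6-7(w=4)}
step 5: add edge 1-7 (w=7); MST = {0-2(w=5) 0-4(w=7) 1-7(w=7) 3-5(w=3) 6-7(w=4)}
step 6: add edge 1-8 (w=7); MST = {0-2(w=5) 0-4(w=7) 1-7(w=7) 1-8(w=7) 3-5(w=3) 6-7(w=4)}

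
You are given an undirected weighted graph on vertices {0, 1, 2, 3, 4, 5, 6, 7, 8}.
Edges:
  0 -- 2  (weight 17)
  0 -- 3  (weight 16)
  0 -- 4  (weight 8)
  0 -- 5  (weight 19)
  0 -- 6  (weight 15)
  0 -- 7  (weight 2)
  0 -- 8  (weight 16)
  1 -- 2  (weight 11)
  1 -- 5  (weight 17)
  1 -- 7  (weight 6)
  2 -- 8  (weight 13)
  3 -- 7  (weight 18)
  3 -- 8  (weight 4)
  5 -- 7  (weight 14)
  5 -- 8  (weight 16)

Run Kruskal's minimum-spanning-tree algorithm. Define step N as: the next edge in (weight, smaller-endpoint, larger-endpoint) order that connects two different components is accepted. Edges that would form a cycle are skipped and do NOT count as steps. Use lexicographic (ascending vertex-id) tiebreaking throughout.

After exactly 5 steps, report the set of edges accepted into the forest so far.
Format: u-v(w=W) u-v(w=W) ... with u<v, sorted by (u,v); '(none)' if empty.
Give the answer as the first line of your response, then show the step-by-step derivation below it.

0-4(w=8) 0-7(w=2) 1-2(w=11) 1-7(w=6) 3-8(w=4)

step 1: add edge 0-7 (w=2); MST = {0-7(w=2)}
step 2: add edge 3-8 (w=4); MST = {0-7(w=2) 3-8(w=4)}
step 3: add edge 1-7 (w=6); MST = {0-7(w=2) 1-7(w=6) 3-8(w=4)}
step 4: add edge 0-4 (w=8); MST = {0-4(w=8) 0-7(w=2) 1-7(w=6) 3-8(w=4)}
step 5: add edge 1-2 (w=11); MST = {0-4(w=8) 0-7(w=2) 1-2(w=11) 1-7(w=6) 3-8(w=4)}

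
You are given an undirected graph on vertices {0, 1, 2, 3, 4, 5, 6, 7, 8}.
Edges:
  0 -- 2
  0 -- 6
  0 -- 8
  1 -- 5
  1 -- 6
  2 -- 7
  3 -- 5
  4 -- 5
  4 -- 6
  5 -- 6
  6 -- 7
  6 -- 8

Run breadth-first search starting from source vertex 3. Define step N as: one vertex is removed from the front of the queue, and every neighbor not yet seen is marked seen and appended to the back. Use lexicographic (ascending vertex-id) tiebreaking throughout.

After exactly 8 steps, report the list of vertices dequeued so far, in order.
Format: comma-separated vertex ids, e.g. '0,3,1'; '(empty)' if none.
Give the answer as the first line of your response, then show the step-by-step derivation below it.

3,5,1,4,6,0,7,8

step 1: dequeue 3; queue=[5]; order=3
step 2: dequeue 5; queue=[1,4,6]; order=3,5
step 3: dequeue 1; queue=[4,6]; order=3,5,1
step 4: dequeue 4; queue=[6]; order=3,5,1,4
step 5: dequeue 6; queue=[0,7,8]; order=3,5,1,4,6
step 6: dequeue 0; queue=[7,8,2]; order=3,5,1,4,6,0
step 7: dequeue 7; queue=[8,2]; order=3,5,1,4,6,0,7
step 8: dequeue 8; queue=[2]; order=3,5,1,4,6,0,7,8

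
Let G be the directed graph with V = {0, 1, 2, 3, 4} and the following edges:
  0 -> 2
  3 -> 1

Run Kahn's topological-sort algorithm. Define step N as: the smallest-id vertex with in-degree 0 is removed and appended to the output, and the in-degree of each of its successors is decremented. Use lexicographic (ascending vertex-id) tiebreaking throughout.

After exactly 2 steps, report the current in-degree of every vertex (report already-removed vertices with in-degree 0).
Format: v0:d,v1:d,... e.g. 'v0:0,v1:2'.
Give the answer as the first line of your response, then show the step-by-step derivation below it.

v0:0,v1:1,v2:0,v3:0,v4:0

step 1: output 0; order=[0]; indeg=(0,1,0,0,0)
step 2: output 2; order=[0,2]; indeg=(0,1,0,0,0)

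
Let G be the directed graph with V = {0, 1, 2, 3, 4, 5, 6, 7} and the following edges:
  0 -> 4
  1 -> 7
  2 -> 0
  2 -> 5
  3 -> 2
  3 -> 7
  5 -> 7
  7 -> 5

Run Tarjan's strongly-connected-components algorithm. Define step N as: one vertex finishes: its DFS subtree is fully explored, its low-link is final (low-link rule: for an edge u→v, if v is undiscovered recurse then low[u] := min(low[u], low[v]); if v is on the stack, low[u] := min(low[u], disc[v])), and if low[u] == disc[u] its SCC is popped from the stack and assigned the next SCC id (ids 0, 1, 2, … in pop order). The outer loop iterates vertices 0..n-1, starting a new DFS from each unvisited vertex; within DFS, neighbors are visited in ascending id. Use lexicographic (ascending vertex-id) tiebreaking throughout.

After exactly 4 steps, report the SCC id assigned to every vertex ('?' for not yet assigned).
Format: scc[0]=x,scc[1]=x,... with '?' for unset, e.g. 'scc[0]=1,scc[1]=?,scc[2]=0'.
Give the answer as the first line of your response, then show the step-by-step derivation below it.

scc[0]=1,scc[1]=?,scc[2]=?,scc[3]=?,scc[4]=0,scc[5]=2,scc[6]=?,scc[7]=2

step 1: low=(low[0]=0,low[1]=?,low[2]=?,low[3]=?,low[4]=1,low[5]=?,low[6]=?,low[7]=?); scc=(scc[0]=?,scc[1]=?,scc[2]=?,scc[3]=?,scc[4]=0,scc[5]=?,scc[6]=?,scc[7]=?)
step 2: low=(low[0]=0,low[1]=?,low[2]=?,low[3]=?,low[4]=1,low[5]=?,low[6]=?,low[7]=?); scc=(scc[0]=1,scc[1]=?,scc[2]=?,scc[3]=?,scc[4]=0,scc[5]=?,scc[6]=?,scc[7]=?)
step 3: low=(low[0]=0,low[1]=2,low[2]=?,low[3]=?,low[4]=1,low[5]=3,low[6]=?,low[7]=3); scc=(scc[0]=1,scc[1]=?,scc[2]=?,scc[3]=?,scc[4]=0,scc[5]=?,scc[6]=?,scc[7]=?)
step 4: low=(low[0]=0,low[1]=2,low[2]=?,low[3]=?,low[4]=1,low[5]=3,low[6]=?,low[7]=3); scc=(scc[0]=1,scc[1]=?,scc[2]=?,scc[3]=?,scc[4]=0,scc[5]=2,scc[6]=?,scc[7]=2)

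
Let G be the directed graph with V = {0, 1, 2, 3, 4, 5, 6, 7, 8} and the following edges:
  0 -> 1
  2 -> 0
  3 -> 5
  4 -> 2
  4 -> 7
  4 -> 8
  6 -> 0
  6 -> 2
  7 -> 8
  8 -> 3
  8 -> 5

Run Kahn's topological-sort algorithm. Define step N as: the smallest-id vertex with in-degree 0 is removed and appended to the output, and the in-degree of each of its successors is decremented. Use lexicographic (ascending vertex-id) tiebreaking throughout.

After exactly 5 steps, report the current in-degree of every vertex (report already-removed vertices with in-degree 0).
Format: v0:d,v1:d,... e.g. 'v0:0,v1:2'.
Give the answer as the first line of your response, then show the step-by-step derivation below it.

v0:0,v1:0,v2:0,v3:1,v4:0,v5:2,v6:0,v7:0,v8:1

step 1: output 4; order=[4]; indeg=(2,1,1,1,0,2,0,0,1)
step 2: output 6; order=[4,6]; indeg=(1,1,0,1,0,2,0,0,1)
step 3: output 2; order=[4,6,2]; indeg=(0,1,0,1,0,2,0,0,1)
step 4: output 0; order=[4,6,2,0]; indeg=(0,0,0,1,0,2,0,0,1)
step 5: output 1; order=[4,6,2,0,1]; indeg=(0,0,0,1,0,2,0,0,1)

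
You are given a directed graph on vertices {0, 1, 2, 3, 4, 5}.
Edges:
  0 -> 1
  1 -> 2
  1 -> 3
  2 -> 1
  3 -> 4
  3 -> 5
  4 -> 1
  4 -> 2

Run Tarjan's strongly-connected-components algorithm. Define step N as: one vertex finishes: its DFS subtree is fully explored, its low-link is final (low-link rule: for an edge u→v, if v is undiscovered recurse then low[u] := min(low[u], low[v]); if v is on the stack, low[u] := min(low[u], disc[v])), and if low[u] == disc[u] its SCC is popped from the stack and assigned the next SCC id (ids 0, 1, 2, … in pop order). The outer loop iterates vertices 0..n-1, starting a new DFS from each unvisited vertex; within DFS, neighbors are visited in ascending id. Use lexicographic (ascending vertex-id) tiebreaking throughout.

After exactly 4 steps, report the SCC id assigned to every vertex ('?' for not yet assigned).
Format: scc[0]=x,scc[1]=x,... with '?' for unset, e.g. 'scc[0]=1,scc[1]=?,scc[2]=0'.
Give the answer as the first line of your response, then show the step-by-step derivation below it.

scc[0]=?,scc[1]=?,scc[2]=?,scc[3]=?,scc[4]=?,scc[5]=0

step 1: low=(low[0]=0,low[1]=1,low[2]=1,low[3]=?,low[4]=?,low[5]=?); scc=(scc[0]=?,scc[1]=?,scc[2]=?,scc[3]=?,scc[4]=?,scc[5]=?)
step 2: low=(low[0]=0,low[1]=1,low[2]=1,low[3]=3,low[4]=1,low[5]=?); scc=(scc[0]=?,scc[1]=?,scc[2]=?,scc[3]=?,scc[4]=?,scc[5]=?)
step 3: low=(low[0]=0,low[1]=1,low[2]=1,low[3]=1,low[4]=1,low[5]=5); scc=(scc[0]=?,scc[1]=?,scc[2]=?,scc[3]=?,scc[4]=?,scc[5]=0)
step 4: low=(low[0]=0,low[1]=1,low[2]=1,low[3]=1,low[4]=1,low[5]=5); scc=(scc[0]=?,scc[1]=?,scc[2]=?,scc[3]=?,scc[4]=?,scc[5]=0)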